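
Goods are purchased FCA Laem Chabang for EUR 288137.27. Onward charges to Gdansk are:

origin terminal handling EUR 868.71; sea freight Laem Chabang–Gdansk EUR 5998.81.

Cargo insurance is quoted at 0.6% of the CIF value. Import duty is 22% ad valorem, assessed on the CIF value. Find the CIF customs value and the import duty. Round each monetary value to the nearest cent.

CIF value: EUR 296785.50; import duty: EUR 65292.81

Let C be the CIF value. C = FCA price + pre-shipment costs + freight + 0.6% × C
C − 0.6% × C = 288137.27 + 868.71 + 5998.81
0.994 × C = 295004.79
C = 295004.79 / 0.994 = 296785.50
Insurance premium = 0.6% × 296785.50 = 1780.71
Import duty = 296785.50 × 22% = 65292.81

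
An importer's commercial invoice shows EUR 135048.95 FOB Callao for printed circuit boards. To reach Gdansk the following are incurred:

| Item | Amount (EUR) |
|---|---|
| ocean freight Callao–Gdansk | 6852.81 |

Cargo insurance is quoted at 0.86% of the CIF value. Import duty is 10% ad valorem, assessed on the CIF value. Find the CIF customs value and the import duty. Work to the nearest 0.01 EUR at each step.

CIF value: EUR 143132.70; import duty: EUR 14313.27

Let C be the CIF value. C = FOB price + freight + 0.86% × C
C − 0.86% × C = 135048.95 + 6852.81
0.9914 × C = 141901.76
C = 141901.76 / 0.9914 = 143132.70
Insurance premium = 0.86% × 143132.70 = 1230.94
Import duty = 143132.70 × 10% = 14313.27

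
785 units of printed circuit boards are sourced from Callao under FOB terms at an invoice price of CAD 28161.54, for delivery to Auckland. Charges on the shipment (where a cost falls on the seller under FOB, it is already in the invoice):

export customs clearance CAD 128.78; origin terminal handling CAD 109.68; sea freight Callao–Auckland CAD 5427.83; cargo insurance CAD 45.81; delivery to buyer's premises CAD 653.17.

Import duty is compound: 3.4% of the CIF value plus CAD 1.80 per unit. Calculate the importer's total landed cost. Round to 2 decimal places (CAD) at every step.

Total landed cost: CAD 36844.95

FOB: the seller bears costs until goods are on board at the origin port; the buyer bears freight, insurance and all costs thereafter.
Already in the invoice (seller's account under FOB): export clearance, origin terminal — exclude.
CIF value = FOB price + freight + insurance = 28161.54 + 5427.83 + 45.81 = 33635.18
Ad valorem component: 33635.18 × 3.4% = 1143.60
Specific component: 785 × 1.80 = 1413.00
Import duty = 1143.60 + 1413.00 = 2556.60
Buyer bears: freight 5427.83 + insurance 45.81 + delivery 653.17 + duty 2556.60 = 8683.41
Landed cost = invoice 28161.54 + 8683.41 = 36844.95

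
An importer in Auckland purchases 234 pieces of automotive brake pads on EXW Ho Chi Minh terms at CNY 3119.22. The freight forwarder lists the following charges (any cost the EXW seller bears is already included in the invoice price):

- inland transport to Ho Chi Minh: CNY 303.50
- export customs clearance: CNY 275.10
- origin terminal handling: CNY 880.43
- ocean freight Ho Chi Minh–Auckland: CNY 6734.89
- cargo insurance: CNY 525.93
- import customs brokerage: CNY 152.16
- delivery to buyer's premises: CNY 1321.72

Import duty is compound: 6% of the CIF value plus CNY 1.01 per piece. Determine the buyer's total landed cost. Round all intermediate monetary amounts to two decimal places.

Total landed cost: CNY 14259.63

EXW: the seller makes goods available at their premises; the buyer bears all onward costs.
CIF value = EXW price + inland to port + export clearance + origin terminal + freight + insurance = 3119.22 + 303.50 + 275.10 + 880.43 + 6734.89 + 525.93 = 11839.07
Ad valorem component: 11839.07 × 6% = 710.34
Specific component: 234 × 1.01 = 236.34
Import duty = 710.34 + 236.34 = 946.68
Buyer bears: inland to port 303.50 + export clearance 275.10 + origin terminal 880.43 + freight 6734.89 + insurance 525.93 + brokerage 152.16 + delivery 1321.72 + duty 946.68 = 11140.41
Landed cost = invoice 3119.22 + 11140.41 = 14259.63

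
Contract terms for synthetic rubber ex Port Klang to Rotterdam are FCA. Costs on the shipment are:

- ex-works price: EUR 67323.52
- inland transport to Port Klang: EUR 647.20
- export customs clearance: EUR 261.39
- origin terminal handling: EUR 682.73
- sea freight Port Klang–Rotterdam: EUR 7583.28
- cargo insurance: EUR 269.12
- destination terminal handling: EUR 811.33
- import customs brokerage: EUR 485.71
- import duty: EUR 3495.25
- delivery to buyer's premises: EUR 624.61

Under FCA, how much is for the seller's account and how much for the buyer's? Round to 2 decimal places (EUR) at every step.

Seller: EUR 68232.11; buyer: EUR 13952.03

FCA: the seller delivers export-cleared goods to the carrier; the buyer bears costs from that point.
Seller's account: goods 67323.52 + inland to port 647.20 + export clearance 261.39 = 68232.11
Buyer's account: origin terminal 682.73 + freight 7583.28 + insurance 269.12 + destination terminal 811.33 + brokerage 485.71 + duty 3495.25 + delivery 624.61 = 13952.03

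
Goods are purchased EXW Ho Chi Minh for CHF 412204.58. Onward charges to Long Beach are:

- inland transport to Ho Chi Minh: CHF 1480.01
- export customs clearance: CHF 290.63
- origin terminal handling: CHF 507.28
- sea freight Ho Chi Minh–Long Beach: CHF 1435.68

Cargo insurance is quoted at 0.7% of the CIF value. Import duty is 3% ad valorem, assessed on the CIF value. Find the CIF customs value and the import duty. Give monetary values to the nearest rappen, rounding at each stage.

Let C be the CIF value. C = EXW price + pre-shipment costs + freight + 0.7% × C
C − 0.7% × C = 412204.58 + 1480.01 + 290.63 + 507.28 + 1435.68
0.993 × C = 415918.18
C = 415918.18 / 0.993 = 418850.13
Insurance premium = 0.7% × 418850.13 = 2931.95
Import duty = 418850.13 × 3% = 12565.50

CIF value: CHF 418850.13; import duty: CHF 12565.50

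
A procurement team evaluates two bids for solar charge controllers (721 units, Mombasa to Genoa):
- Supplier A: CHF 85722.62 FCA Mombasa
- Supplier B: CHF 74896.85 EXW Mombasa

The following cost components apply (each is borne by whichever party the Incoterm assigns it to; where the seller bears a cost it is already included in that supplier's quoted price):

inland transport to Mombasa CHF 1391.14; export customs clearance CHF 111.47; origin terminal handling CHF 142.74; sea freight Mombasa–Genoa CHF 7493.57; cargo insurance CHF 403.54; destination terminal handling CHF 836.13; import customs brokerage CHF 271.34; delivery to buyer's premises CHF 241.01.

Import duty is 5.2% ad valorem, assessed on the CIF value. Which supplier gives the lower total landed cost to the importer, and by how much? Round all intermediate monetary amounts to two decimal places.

Supplier A (FCA):
CIF value = FCA price + origin terminal + freight + insurance = 85722.62 + 142.74 + 7493.57 + 403.54 = 93762.47
Import duty = 93762.47 × 5.2% = 4875.65
Buyer bears (A): 142.74 + 7493.57 + 403.54 + 836.13 + 271.34 + 241.01 = 9388.33
Landed cost (A) = invoice 85722.62 + 9388.33 + duty 4875.65 = 99986.60
Supplier B (EXW):
CIF value = EXW price + inland to port + export clearance + origin terminal + freight + insurance = 74896.85 + 1391.14 + 111.47 + 142.74 + 7493.57 + 403.54 = 84439.31
Import duty = 84439.31 × 5.2% = 4390.84
Buyer bears (B): 1391.14 + 111.47 + 142.74 + 7493.57 + 403.54 + 836.13 + 271.34 + 241.01 = 10890.94
Landed cost (B) = invoice 74896.85 + 10890.94 + duty 4390.84 = 90178.63
Difference = |99986.60 − 90178.63| = 9807.97

Supplier B is cheaper by CHF 9807.97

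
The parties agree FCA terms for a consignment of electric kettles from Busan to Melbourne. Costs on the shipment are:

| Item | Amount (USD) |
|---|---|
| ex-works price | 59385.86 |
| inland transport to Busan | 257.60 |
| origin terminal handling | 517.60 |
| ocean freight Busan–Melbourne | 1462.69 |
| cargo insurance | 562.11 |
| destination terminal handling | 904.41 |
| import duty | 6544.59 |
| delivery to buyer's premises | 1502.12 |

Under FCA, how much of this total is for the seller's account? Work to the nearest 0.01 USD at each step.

Seller's account: USD 59643.46

FCA: the seller delivers export-cleared goods to the carrier; the buyer bears costs from that point.
Seller's account: goods 59385.86 + inland to port 257.60 = 59643.46
Buyer's account: origin terminal 517.60 + freight 1462.69 + insurance 562.11 + destination terminal 904.41 + duty 6544.59 + delivery 1502.12 = 11493.52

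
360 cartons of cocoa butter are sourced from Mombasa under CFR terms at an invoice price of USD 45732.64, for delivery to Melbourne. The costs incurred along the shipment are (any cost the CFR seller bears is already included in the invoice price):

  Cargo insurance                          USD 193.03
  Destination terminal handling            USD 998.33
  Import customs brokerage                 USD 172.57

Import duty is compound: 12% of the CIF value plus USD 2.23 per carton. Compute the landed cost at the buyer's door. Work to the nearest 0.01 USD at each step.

Total landed cost: USD 53410.45

CFR: the seller pays costs through ocean freight to the destination port, but not insurance.
CIF value = CFR price + insurance = 45732.64 + 193.03 = 45925.67
Ad valorem component: 45925.67 × 12% = 5511.08
Specific component: 360 × 2.23 = 802.80
Import duty = 5511.08 + 802.80 = 6313.88
Buyer bears: insurance 193.03 + destination terminal 998.33 + brokerage 172.57 + duty 6313.88 = 7677.81
Landed cost = invoice 45732.64 + 7677.81 = 53410.45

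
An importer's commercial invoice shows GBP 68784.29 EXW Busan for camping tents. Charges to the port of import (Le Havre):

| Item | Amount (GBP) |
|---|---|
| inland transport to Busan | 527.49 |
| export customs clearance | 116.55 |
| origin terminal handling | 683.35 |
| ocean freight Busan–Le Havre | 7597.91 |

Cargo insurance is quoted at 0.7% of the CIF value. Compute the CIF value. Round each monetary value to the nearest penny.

Let C be the CIF value. C = EXW price + pre-shipment costs + freight + 0.7% × C
C − 0.7% × C = 68784.29 + 527.49 + 116.55 + 683.35 + 7597.91
0.993 × C = 77709.59
C = 77709.59 / 0.993 = 78257.39
Insurance premium = 0.7% × 78257.39 = 547.80

CIF value: GBP 78257.39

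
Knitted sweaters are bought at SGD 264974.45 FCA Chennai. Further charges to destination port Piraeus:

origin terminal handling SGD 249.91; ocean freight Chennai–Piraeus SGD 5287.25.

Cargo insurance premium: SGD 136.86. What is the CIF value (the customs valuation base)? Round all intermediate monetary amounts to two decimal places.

CIF = FCA price + pre-shipment costs + freight + insurance
CIF = 264974.45 + 249.91 + 5287.25 + 136.86 = 270648.47

CIF value: SGD 270648.47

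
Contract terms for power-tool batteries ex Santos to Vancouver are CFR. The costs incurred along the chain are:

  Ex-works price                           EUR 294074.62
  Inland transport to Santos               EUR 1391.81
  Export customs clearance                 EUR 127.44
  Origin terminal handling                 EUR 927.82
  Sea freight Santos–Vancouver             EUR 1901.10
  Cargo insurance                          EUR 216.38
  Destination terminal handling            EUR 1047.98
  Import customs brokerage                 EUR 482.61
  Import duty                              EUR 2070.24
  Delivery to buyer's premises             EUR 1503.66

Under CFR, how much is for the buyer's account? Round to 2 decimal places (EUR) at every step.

CFR: the seller pays costs through ocean freight to the destination port, but not insurance.
Seller's account: goods 294074.62 + inland to port 1391.81 + export clearance 127.44 + origin terminal 927.82 + freight 1901.10 = 298422.79
Buyer's account: insurance 216.38 + destination terminal 1047.98 + brokerage 482.61 + duty 2070.24 + delivery 1503.66 = 5320.87

Buyer's account: EUR 5320.87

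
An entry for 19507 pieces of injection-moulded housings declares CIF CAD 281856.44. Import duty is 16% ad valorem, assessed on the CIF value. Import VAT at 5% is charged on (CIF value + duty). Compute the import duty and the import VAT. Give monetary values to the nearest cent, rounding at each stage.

Import duty = 281856.44 × 16% = 45097.03
VAT base = CIF + duty = 281856.44 + 45097.03 = 326953.47
Import VAT = 326953.47 × 5% = 16347.67

Import duty: CAD 45097.03; import VAT: CAD 16347.67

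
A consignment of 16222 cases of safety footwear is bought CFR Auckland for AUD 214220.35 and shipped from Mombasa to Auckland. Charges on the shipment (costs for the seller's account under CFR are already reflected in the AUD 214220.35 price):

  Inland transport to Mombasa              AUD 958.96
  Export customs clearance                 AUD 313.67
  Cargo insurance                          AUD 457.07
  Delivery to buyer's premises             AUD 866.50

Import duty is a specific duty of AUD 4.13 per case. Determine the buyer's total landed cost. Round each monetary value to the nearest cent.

CFR: the seller pays costs through ocean freight to the destination port, but not insurance.
Already in the invoice (seller's account under CFR): inland to port, export clearance — exclude.
CIF value = CFR price + insurance = 214220.35 + 457.07 = 214677.42
Import duty = 16222 × 4.13 = 66996.86
Buyer bears: insurance 457.07 + delivery 866.50 + duty 66996.86 = 68320.43
Landed cost = invoice 214220.35 + 68320.43 = 282540.78

Total landed cost: AUD 282540.78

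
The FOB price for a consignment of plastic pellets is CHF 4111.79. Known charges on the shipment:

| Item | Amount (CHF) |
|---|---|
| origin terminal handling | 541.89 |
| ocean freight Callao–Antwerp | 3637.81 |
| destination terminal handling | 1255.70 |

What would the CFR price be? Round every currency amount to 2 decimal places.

Not relevant to the conversion: origin terminal — on the seller under both FOB and CFR; already in the FOB price and stays in the CFR price. destination terminal — on the buyer under both terms; not part of either seller's price.
From FOB to CFR, the seller additionally bears: freight.
CFR price = 4111.79 + 3637.81 = 7749.60

CFR price: CHF 7749.60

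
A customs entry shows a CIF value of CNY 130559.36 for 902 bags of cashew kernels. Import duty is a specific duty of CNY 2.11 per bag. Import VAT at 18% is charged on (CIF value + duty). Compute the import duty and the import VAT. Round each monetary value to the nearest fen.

Import duty = 902 × 2.11 = 1903.22
VAT base = CIF + duty = 130559.36 + 1903.22 = 132462.58
Import VAT = 132462.58 × 18% = 23843.26

Import duty: CNY 1903.22; import VAT: CNY 23843.26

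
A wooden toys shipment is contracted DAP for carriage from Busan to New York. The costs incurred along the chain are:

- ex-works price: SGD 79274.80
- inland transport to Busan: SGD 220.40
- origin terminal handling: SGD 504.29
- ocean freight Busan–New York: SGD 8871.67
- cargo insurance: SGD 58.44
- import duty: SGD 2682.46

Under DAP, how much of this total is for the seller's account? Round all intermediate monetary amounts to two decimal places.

Seller's account: SGD 88929.60

DAP: the seller bears all costs to the named destination except import duty and clearance.
Seller's account: goods 79274.80 + inland to port 220.40 + origin terminal 504.29 + freight 8871.67 + insurance 58.44 = 88929.60
Buyer's account: duty 2682.46 = 2682.46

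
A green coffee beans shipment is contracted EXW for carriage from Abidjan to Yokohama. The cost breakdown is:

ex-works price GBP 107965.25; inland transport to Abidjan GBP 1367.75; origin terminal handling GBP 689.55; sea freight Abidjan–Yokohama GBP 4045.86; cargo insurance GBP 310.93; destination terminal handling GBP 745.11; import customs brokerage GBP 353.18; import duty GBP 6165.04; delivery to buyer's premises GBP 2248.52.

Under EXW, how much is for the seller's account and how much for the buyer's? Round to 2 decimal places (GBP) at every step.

EXW: the seller makes goods available at their premises; the buyer bears all onward costs.
Seller's account: goods 107965.25 = 107965.25
Buyer's account: inland to port 1367.75 + origin terminal 689.55 + freight 4045.86 + insurance 310.93 + destination terminal 745.11 + brokerage 353.18 + duty 6165.04 + delivery 2248.52 = 15925.94

Seller: GBP 107965.25; buyer: GBP 15925.94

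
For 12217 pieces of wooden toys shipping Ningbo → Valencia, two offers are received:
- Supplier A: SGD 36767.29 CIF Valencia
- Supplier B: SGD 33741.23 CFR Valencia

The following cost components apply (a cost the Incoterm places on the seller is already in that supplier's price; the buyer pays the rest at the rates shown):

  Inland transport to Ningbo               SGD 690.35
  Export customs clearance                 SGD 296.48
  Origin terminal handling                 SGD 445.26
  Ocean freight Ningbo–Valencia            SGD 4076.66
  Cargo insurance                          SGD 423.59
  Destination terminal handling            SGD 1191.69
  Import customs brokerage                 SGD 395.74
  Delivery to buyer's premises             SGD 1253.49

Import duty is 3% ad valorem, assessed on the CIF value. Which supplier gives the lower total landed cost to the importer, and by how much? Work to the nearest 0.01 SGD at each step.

Supplier B is cheaper by SGD 2680.55

Supplier A (CIF):
The CIF price already equals the CIF value: 36767.29
Import duty = 36767.29 × 3% = 1103.02
Buyer bears (A): 1191.69 + 395.74 + 1253.49 = 2840.92
Landed cost (A) = invoice 36767.29 + 2840.92 + duty 1103.02 = 40711.23
Supplier B (CFR):
CIF value = CFR price + insurance = 33741.23 + 423.59 = 34164.82
Import duty = 34164.82 × 3% = 1024.94
Buyer bears (B): 423.59 + 1191.69 + 395.74 + 1253.49 = 3264.51
Landed cost (B) = invoice 33741.23 + 3264.51 + duty 1024.94 = 38030.68
Difference = |40711.23 − 38030.68| = 2680.55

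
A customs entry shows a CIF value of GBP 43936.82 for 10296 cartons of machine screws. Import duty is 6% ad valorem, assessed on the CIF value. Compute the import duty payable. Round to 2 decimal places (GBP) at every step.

Import duty = 43936.82 × 6% = 2636.21

Import duty: GBP 2636.21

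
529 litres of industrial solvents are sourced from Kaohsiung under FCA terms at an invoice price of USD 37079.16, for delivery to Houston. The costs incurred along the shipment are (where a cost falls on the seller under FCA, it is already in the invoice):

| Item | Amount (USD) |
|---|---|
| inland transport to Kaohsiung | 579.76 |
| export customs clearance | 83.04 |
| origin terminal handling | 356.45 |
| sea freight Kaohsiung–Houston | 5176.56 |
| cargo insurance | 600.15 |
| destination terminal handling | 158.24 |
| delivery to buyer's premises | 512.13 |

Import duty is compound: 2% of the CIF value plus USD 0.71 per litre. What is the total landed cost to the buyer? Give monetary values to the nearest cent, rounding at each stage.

Total landed cost: USD 45122.53

FCA: the seller delivers export-cleared goods to the carrier; the buyer bears costs from that point.
Already in the invoice (seller's account under FCA): inland to port, export clearance — exclude.
CIF value = FCA price + origin terminal + freight + insurance = 37079.16 + 356.45 + 5176.56 + 600.15 = 43212.32
Ad valorem component: 43212.32 × 2% = 864.25
Specific component: 529 × 0.71 = 375.59
Import duty = 864.25 + 375.59 = 1239.84
Buyer bears: origin terminal 356.45 + freight 5176.56 + insurance 600.15 + destination terminal 158.24 + delivery 512.13 + duty 1239.84 = 8043.37
Landed cost = invoice 37079.16 + 8043.37 = 45122.53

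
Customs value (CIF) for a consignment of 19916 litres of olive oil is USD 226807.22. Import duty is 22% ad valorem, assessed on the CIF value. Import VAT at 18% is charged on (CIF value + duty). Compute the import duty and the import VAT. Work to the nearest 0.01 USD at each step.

Import duty = 226807.22 × 22% = 49897.59
VAT base = CIF + duty = 226807.22 + 49897.59 = 276704.81
Import VAT = 276704.81 × 18% = 49806.87

Import duty: USD 49897.59; import VAT: USD 49806.87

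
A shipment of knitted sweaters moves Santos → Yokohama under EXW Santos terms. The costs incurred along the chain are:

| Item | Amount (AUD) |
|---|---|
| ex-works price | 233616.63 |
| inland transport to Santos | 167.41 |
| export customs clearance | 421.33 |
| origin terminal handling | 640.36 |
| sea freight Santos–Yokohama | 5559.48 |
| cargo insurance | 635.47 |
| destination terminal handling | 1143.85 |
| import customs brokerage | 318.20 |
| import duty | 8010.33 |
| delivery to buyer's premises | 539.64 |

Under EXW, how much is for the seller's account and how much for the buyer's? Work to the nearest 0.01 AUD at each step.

Seller: AUD 233616.63; buyer: AUD 17436.07

EXW: the seller makes goods available at their premises; the buyer bears all onward costs.
Seller's account: goods 233616.63 = 233616.63
Buyer's account: inland to port 167.41 + export clearance 421.33 + origin terminal 640.36 + freight 5559.48 + insurance 635.47 + destination terminal 1143.85 + brokerage 318.20 + duty 8010.33 + delivery 539.64 = 17436.07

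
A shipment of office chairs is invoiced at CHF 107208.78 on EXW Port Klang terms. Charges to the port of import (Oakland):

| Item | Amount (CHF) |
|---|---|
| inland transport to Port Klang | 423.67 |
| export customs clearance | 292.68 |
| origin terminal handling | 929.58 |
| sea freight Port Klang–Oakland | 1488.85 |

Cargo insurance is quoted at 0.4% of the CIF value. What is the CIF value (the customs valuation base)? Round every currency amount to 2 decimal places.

CIF value: CHF 110786.71

Let C be the CIF value. C = EXW price + pre-shipment costs + freight + 0.4% × C
C − 0.4% × C = 107208.78 + 423.67 + 292.68 + 929.58 + 1488.85
0.996 × C = 110343.56
C = 110343.56 / 0.996 = 110786.71
Insurance premium = 0.4% × 110786.71 = 443.15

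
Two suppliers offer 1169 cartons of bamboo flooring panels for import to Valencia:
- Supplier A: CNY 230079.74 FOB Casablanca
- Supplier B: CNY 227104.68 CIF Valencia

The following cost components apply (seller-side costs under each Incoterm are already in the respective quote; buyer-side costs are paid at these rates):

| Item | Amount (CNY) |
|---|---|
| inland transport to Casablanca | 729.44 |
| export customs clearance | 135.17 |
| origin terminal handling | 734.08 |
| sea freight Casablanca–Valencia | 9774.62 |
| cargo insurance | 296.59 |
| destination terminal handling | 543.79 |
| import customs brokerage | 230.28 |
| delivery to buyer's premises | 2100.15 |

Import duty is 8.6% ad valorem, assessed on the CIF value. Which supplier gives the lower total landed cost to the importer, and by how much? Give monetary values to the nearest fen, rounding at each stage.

Supplier B is cheaper by CNY 14168.25

Supplier A (FOB):
CIF value = FOB price + freight + insurance = 230079.74 + 9774.62 + 296.59 = 240150.95
Import duty = 240150.95 × 8.6% = 20652.98
Buyer bears (A): 9774.62 + 296.59 + 543.79 + 230.28 + 2100.15 = 12945.43
Landed cost (A) = invoice 230079.74 + 12945.43 + duty 20652.98 = 263678.15
Supplier B (CIF):
The CIF price already equals the CIF value: 227104.68
Import duty = 227104.68 × 8.6% = 19531.00
Buyer bears (B): 543.79 + 230.28 + 2100.15 = 2874.22
Landed cost (B) = invoice 227104.68 + 2874.22 + duty 19531.00 = 249509.90
Difference = |263678.15 − 249509.90| = 14168.25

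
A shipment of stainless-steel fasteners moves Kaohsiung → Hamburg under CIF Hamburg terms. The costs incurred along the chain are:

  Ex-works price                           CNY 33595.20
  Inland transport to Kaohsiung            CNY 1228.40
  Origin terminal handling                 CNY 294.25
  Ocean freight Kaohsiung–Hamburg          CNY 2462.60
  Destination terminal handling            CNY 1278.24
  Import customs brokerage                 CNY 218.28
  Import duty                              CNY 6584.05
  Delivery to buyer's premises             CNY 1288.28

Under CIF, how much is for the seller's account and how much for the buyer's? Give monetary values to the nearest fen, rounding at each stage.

Seller: CNY 37580.45; buyer: CNY 9368.85

CIF: the seller pays costs through ocean freight and marine insurance to the destination port.
Seller's account: goods 33595.20 + inland to port 1228.40 + origin terminal 294.25 + freight 2462.60 = 37580.45
Buyer's account: destination terminal 1278.24 + brokerage 218.28 + duty 6584.05 + delivery 1288.28 = 9368.85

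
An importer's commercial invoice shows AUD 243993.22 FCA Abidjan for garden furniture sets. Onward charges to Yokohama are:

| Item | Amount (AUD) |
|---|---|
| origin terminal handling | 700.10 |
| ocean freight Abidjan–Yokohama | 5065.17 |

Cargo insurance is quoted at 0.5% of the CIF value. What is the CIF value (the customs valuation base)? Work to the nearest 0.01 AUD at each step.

Let C be the CIF value. C = FCA price + pre-shipment costs + freight + 0.5% × C
C − 0.5% × C = 243993.22 + 700.10 + 5065.17
0.995 × C = 249758.49
C = 249758.49 / 0.995 = 251013.56
Insurance premium = 0.5% × 251013.56 = 1255.07

CIF value: AUD 251013.56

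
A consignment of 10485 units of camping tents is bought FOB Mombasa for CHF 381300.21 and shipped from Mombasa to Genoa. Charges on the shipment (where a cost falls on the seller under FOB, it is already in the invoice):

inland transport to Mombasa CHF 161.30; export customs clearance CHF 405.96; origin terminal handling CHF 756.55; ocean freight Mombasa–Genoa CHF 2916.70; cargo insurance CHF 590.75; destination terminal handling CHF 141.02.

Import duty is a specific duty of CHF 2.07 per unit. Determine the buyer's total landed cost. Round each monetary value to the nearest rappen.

Total landed cost: CHF 406652.63

FOB: the seller bears costs until goods are on board at the origin port; the buyer bears freight, insurance and all costs thereafter.
Already in the invoice (seller's account under FOB): inland to port, export clearance, origin terminal — exclude.
CIF value = FOB price + freight + insurance = 381300.21 + 2916.70 + 590.75 = 384807.66
Import duty = 10485 × 2.07 = 21703.95
Buyer bears: freight 2916.70 + insurance 590.75 + destination terminal 141.02 + duty 21703.95 = 25352.42
Landed cost = invoice 381300.21 + 25352.42 = 406652.63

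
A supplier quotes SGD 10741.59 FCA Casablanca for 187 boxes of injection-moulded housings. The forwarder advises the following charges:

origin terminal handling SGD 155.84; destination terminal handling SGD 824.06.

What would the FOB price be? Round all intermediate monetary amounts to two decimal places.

FOB price: SGD 10897.43

Not relevant to the conversion: destination terminal — on the buyer under both terms; not part of either seller's price.
From FCA to FOB, the seller additionally bears: origin terminal.
FOB price = 10741.59 + 155.84 = 10897.43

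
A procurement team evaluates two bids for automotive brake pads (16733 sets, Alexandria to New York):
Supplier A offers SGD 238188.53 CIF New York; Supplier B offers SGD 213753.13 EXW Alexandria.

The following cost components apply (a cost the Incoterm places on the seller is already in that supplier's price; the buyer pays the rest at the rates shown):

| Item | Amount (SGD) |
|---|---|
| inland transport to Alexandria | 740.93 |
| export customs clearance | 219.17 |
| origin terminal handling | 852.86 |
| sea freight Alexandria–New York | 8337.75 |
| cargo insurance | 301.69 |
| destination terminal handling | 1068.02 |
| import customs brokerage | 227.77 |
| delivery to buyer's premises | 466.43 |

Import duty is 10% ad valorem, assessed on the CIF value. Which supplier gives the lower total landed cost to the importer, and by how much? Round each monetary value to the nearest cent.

Supplier B is cheaper by SGD 15381.30

Supplier A (CIF):
The CIF price already equals the CIF value: 238188.53
Import duty = 238188.53 × 10% = 23818.85
Buyer bears (A): 1068.02 + 227.77 + 466.43 = 1762.22
Landed cost (A) = invoice 238188.53 + 1762.22 + duty 23818.85 = 263769.60
Supplier B (EXW):
CIF value = EXW price + inland to port + export clearance + origin terminal + freight + insurance = 213753.13 + 740.93 + 219.17 + 852.86 + 8337.75 + 301.69 = 224205.53
Import duty = 224205.53 × 10% = 22420.55
Buyer bears (B): 740.93 + 219.17 + 852.86 + 8337.75 + 301.69 + 1068.02 + 227.77 + 466.43 = 12214.62
Landed cost (B) = invoice 213753.13 + 12214.62 + duty 22420.55 = 248388.30
Difference = |263769.60 − 248388.30| = 15381.30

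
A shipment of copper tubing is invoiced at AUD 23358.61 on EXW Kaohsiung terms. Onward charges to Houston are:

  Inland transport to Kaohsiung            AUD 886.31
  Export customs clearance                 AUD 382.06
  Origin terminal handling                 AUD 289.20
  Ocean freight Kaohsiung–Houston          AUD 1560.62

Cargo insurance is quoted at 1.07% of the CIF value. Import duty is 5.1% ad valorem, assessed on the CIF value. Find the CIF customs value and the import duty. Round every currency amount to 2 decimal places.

Let C be the CIF value. C = EXW price + pre-shipment costs + freight + 1.07% × C
C − 1.07% × C = 23358.61 + 886.31 + 382.06 + 289.20 + 1560.62
0.9893 × C = 26476.80
C = 26476.80 / 0.9893 = 26763.17
Insurance premium = 1.07% × 26763.17 = 286.37
Import duty = 26763.17 × 5.1% = 1364.92

CIF value: AUD 26763.17; import duty: AUD 1364.92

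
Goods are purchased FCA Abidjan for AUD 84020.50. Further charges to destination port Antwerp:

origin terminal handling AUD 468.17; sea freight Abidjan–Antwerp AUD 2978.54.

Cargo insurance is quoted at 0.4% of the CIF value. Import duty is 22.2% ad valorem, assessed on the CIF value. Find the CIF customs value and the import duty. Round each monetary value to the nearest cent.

Let C be the CIF value. C = FCA price + pre-shipment costs + freight + 0.4% × C
C − 0.4% × C = 84020.50 + 468.17 + 2978.54
0.996 × C = 87467.21
C = 87467.21 / 0.996 = 87818.48
Insurance premium = 0.4% × 87818.48 = 351.27
Import duty = 87818.48 × 22.2% = 19495.70

CIF value: AUD 87818.48; import duty: AUD 19495.70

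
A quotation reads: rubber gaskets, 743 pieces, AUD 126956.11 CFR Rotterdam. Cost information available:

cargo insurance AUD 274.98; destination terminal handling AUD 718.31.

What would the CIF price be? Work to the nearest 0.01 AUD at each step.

CIF price: AUD 127231.09

Not relevant to the conversion: destination terminal — on the buyer under both terms; not part of either seller's price.
From CFR to CIF, the seller additionally bears: insurance.
CIF price = 126956.11 + 274.98 = 127231.09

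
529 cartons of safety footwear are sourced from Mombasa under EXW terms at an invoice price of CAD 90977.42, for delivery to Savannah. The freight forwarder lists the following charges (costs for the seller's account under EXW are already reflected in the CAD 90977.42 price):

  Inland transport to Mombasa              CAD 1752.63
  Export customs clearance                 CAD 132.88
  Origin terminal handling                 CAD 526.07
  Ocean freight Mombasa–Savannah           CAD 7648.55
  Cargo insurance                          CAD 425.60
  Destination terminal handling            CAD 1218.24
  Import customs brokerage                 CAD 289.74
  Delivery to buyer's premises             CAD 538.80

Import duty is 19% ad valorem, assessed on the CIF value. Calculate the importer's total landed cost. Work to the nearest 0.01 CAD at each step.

EXW: the seller makes goods available at their premises; the buyer bears all onward costs.
CIF value = EXW price + inland to port + export clearance + origin terminal + freight + insurance = 90977.42 + 1752.63 + 132.88 + 526.07 + 7648.55 + 425.60 = 101463.15
Import duty = 101463.15 × 19% = 19278.00
Buyer bears: inland to port 1752.63 + export clearance 132.88 + origin terminal 526.07 + freight 7648.55 + insurance 425.60 + destination terminal 1218.24 + brokerage 289.74 + delivery 538.80 + duty 19278.00 = 31810.51
Landed cost = invoice 90977.42 + 31810.51 = 122787.93

Total landed cost: CAD 122787.93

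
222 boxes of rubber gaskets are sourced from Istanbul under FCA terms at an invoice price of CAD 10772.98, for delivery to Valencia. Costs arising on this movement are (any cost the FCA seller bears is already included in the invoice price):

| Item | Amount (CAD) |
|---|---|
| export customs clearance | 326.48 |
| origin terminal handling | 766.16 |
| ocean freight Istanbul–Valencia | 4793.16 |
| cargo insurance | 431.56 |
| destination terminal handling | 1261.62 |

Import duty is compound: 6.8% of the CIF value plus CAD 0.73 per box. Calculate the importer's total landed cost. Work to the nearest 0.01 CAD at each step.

FCA: the seller delivers export-cleared goods to the carrier; the buyer bears costs from that point.
Already in the invoice (seller's account under FCA): export clearance — exclude.
CIF value = FCA price + origin terminal + freight + insurance = 10772.98 + 766.16 + 4793.16 + 431.56 = 16763.86
Ad valorem component: 16763.86 × 6.8% = 1139.94
Specific component: 222 × 0.73 = 162.06
Import duty = 1139.94 + 162.06 = 1302.00
Buyer bears: origin terminal 766.16 + freight 4793.16 + insurance 431.56 + destination terminal 1261.62 + duty 1302.00 = 8554.50
Landed cost = invoice 10772.98 + 8554.50 = 19327.48

Total landed cost: CAD 19327.48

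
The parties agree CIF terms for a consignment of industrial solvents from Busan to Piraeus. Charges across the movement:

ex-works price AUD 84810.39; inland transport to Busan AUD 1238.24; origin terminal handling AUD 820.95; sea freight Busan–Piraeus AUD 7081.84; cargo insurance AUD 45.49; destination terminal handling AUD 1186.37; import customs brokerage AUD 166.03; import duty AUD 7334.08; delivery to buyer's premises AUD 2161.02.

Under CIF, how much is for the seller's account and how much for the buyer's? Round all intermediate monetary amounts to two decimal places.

CIF: the seller pays costs through ocean freight and marine insurance to the destination port.
Seller's account: goods 84810.39 + inland to port 1238.24 + origin terminal 820.95 + freight 7081.84 + insurance 45.49 = 93996.91
Buyer's account: destination terminal 1186.37 + brokerage 166.03 + duty 7334.08 + delivery 2161.02 = 10847.50

Seller: AUD 93996.91; buyer: AUD 10847.50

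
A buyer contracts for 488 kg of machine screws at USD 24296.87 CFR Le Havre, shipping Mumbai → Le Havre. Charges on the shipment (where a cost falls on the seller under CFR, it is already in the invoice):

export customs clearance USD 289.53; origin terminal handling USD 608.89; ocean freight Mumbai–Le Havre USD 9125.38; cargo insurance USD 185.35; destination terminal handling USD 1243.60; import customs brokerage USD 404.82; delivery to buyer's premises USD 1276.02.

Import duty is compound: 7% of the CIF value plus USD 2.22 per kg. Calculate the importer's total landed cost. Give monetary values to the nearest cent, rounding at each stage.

CFR: the seller pays costs through ocean freight to the destination port, but not insurance.
Already in the invoice (seller's account under CFR): export clearance, origin terminal, freight — exclude.
CIF value = CFR price + insurance = 24296.87 + 185.35 = 24482.22
Ad valorem component: 24482.22 × 7% = 1713.76
Specific component: 488 × 2.22 = 1083.36
Import duty = 1713.76 + 1083.36 = 2797.12
Buyer bears: insurance 185.35 + destination terminal 1243.60 + brokerage 404.82 + delivery 1276.02 + duty 2797.12 = 5906.91
Landed cost = invoice 24296.87 + 5906.91 = 30203.78

Total landed cost: USD 30203.78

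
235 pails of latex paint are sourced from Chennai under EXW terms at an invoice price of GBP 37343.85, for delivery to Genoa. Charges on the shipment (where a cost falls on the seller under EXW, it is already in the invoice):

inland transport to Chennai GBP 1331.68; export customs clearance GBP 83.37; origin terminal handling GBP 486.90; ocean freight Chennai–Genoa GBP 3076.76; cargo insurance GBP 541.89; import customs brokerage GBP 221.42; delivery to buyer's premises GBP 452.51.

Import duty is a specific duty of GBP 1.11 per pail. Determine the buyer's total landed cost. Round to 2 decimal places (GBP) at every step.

EXW: the seller makes goods available at their premises; the buyer bears all onward costs.
CIF value = EXW price + inland to port + export clearance + origin terminal + freight + insurance = 37343.85 + 1331.68 + 83.37 + 486.90 + 3076.76 + 541.89 = 42864.45
Import duty = 235 × 1.11 = 260.85
Buyer bears: inland to port 1331.68 + export clearance 83.37 + origin terminal 486.90 + freight 3076.76 + insurance 541.89 + brokerage 221.42 + delivery 452.51 + duty 260.85 = 6455.38
Landed cost = invoice 37343.85 + 6455.38 = 43799.23

Total landed cost: GBP 43799.23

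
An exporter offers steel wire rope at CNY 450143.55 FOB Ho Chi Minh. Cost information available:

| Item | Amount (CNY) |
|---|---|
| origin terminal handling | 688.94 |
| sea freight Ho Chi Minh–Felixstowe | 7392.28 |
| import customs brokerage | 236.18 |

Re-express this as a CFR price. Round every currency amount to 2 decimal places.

Not relevant to the conversion: origin terminal — on the seller under both FOB and CFR; already in the FOB price and stays in the CFR price. brokerage — on the buyer under both terms; not part of either seller's price.
From FOB to CFR, the seller additionally bears: freight.
CFR price = 450143.55 + 7392.28 = 457535.83

CFR price: CNY 457535.83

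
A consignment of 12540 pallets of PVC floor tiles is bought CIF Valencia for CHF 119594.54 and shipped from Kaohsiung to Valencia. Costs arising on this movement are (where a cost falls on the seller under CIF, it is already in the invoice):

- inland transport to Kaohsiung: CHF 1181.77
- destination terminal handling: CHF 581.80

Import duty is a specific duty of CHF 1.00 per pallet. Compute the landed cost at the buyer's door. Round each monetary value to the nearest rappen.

Total landed cost: CHF 132716.34

CIF: the seller pays costs through ocean freight and marine insurance to the destination port.
Already in the invoice (seller's account under CIF): inland to port — exclude.
The CIF price already equals the CIF value: 119594.54
Import duty = 12540 × 1.00 = 12540.00
Buyer bears: destination terminal 581.80 + duty 12540.00 = 13121.80
Landed cost = invoice 119594.54 + 13121.80 = 132716.34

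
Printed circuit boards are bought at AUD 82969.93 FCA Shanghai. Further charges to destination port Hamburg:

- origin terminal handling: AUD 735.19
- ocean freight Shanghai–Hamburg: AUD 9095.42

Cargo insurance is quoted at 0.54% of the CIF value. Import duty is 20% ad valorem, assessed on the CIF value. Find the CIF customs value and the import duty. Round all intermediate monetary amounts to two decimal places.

CIF value: AUD 93304.38; import duty: AUD 18660.88

Let C be the CIF value. C = FCA price + pre-shipment costs + freight + 0.54% × C
C − 0.54% × C = 82969.93 + 735.19 + 9095.42
0.9946 × C = 92800.54
C = 92800.54 / 0.9946 = 93304.38
Insurance premium = 0.54% × 93304.38 = 503.84
Import duty = 93304.38 × 20% = 18660.88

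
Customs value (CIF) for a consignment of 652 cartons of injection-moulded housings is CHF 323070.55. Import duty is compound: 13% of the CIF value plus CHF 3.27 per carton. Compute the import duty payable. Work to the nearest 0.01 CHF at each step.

Import duty: CHF 44131.21

Ad valorem component: 323070.55 × 13% = 41999.17
Specific component: 652 × 3.27 = 2132.04
Import duty = 41999.17 + 2132.04 = 44131.21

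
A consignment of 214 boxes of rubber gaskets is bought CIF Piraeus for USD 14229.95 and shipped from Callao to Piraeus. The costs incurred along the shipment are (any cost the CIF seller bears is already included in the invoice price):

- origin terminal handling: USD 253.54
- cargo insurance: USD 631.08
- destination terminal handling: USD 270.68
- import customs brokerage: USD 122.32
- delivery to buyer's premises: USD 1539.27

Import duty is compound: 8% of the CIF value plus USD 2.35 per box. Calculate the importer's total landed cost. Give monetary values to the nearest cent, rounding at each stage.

Total landed cost: USD 17803.52

CIF: the seller pays costs through ocean freight and marine insurance to the destination port.
Already in the invoice (seller's account under CIF): origin terminal, insurance — exclude.
The CIF price already equals the CIF value: 14229.95
Ad valorem component: 14229.95 × 8% = 1138.40
Specific component: 214 × 2.35 = 502.90
Import duty = 1138.40 + 502.90 = 1641.30
Buyer bears: destination terminal 270.68 + brokerage 122.32 + delivery 1539.27 + duty 1641.30 = 3573.57
Landed cost = invoice 14229.95 + 3573.57 = 17803.52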